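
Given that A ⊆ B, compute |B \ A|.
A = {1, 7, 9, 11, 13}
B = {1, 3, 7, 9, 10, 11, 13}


Set A = {1, 7, 9, 11, 13}, |A| = 5
Set B = {1, 3, 7, 9, 10, 11, 13}, |B| = 7
Since A ⊆ B: B \ A = {3, 10}
|B| - |A| = 7 - 5 = 2

2


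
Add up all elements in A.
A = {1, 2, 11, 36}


Set A = {1, 2, 11, 36}
Sum = 1 + 2 + 11 + 36 = 50

50


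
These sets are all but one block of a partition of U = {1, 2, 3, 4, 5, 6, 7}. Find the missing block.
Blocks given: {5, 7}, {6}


U = {1, 2, 3, 4, 5, 6, 7}
Shown blocks: {5, 7}, {6}
A partition's blocks are pairwise disjoint and cover U, so the missing block = U \ (union of shown blocks).
Union of shown blocks: {5, 6, 7}
Missing block = U \ (union) = {1, 2, 3, 4}

{1, 2, 3, 4}


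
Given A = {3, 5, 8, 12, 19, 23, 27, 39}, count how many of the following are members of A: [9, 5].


Set A = {3, 5, 8, 12, 19, 23, 27, 39}
Candidates: [9, 5]
Check each candidate:
9 ∉ A, 5 ∈ A
Count of candidates in A: 1

1


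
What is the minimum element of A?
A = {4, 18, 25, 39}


Set A = {4, 18, 25, 39}
Elements in ascending order: 4, 18, 25, 39
The smallest element is 4.

4


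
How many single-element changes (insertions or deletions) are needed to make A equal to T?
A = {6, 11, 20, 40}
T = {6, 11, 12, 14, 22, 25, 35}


Set A = {6, 11, 20, 40}
Set T = {6, 11, 12, 14, 22, 25, 35}
Elements to remove from A (in A, not in T): {20, 40} → 2 removals
Elements to add to A (in T, not in A): {12, 14, 22, 25, 35} → 5 additions
Total edits = 2 + 5 = 7

7


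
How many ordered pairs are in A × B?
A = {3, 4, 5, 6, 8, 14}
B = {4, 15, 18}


Set A = {3, 4, 5, 6, 8, 14} has 6 elements.
Set B = {4, 15, 18} has 3 elements.
|A × B| = |A| × |B| = 6 × 3 = 18

18


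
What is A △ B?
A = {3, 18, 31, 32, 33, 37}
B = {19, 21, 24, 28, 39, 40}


Set A = {3, 18, 31, 32, 33, 37}
Set B = {19, 21, 24, 28, 39, 40}
A △ B = (A \ B) ∪ (B \ A)
Elements in A but not B: {3, 18, 31, 32, 33, 37}
Elements in B but not A: {19, 21, 24, 28, 39, 40}
A △ B = {3, 18, 19, 21, 24, 28, 31, 32, 33, 37, 39, 40}

{3, 18, 19, 21, 24, 28, 31, 32, 33, 37, 39, 40}


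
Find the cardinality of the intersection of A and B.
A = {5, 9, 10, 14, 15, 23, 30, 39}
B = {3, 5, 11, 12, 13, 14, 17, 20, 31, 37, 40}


Set A = {5, 9, 10, 14, 15, 23, 30, 39}
Set B = {3, 5, 11, 12, 13, 14, 17, 20, 31, 37, 40}
A ∩ B = {5, 14}
|A ∩ B| = 2

2


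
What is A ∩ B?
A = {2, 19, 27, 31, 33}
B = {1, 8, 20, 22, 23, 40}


Set A = {2, 19, 27, 31, 33}
Set B = {1, 8, 20, 22, 23, 40}
A ∩ B includes only elements in both sets.
Check each element of A against B:
2 ✗, 19 ✗, 27 ✗, 31 ✗, 33 ✗
A ∩ B = {}

{}


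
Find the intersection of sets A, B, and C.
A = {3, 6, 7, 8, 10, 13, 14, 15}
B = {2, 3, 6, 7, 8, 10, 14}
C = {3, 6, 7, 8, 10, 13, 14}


Set A = {3, 6, 7, 8, 10, 13, 14, 15}
Set B = {2, 3, 6, 7, 8, 10, 14}
Set C = {3, 6, 7, 8, 10, 13, 14}
First, A ∩ B = {3, 6, 7, 8, 10, 14}
Then, (A ∩ B) ∩ C = {3, 6, 7, 8, 10, 14}

{3, 6, 7, 8, 10, 14}


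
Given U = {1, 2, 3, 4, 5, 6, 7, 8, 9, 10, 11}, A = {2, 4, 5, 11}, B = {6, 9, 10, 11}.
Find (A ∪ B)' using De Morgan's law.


U = {1, 2, 3, 4, 5, 6, 7, 8, 9, 10, 11}
A = {2, 4, 5, 11}, B = {6, 9, 10, 11}
A ∪ B = {2, 4, 5, 6, 9, 10, 11}
(A ∪ B)' = U \ (A ∪ B) = {1, 3, 7, 8}
Verification via A' ∩ B': A' = {1, 3, 6, 7, 8, 9, 10}, B' = {1, 2, 3, 4, 5, 7, 8}
A' ∩ B' = {1, 3, 7, 8} ✓

{1, 3, 7, 8}


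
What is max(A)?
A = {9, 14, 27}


Set A = {9, 14, 27}
Elements in ascending order: 9, 14, 27
The largest element is 27.

27


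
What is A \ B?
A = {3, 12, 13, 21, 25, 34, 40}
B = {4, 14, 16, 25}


Set A = {3, 12, 13, 21, 25, 34, 40}
Set B = {4, 14, 16, 25}
A \ B includes elements in A that are not in B.
Check each element of A:
3 (not in B, keep), 12 (not in B, keep), 13 (not in B, keep), 21 (not in B, keep), 25 (in B, remove), 34 (not in B, keep), 40 (not in B, keep)
A \ B = {3, 12, 13, 21, 34, 40}

{3, 12, 13, 21, 34, 40}


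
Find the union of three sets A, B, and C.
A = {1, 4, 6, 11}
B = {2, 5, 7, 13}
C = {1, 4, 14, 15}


Set A = {1, 4, 6, 11}
Set B = {2, 5, 7, 13}
Set C = {1, 4, 14, 15}
First, A ∪ B = {1, 2, 4, 5, 6, 7, 11, 13}
Then, (A ∪ B) ∪ C = {1, 2, 4, 5, 6, 7, 11, 13, 14, 15}

{1, 2, 4, 5, 6, 7, 11, 13, 14, 15}


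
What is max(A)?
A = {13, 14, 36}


Set A = {13, 14, 36}
Elements in ascending order: 13, 14, 36
The largest element is 36.

36


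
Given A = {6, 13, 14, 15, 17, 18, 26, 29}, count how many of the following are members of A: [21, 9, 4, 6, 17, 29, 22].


Set A = {6, 13, 14, 15, 17, 18, 26, 29}
Candidates: [21, 9, 4, 6, 17, 29, 22]
Check each candidate:
21 ∉ A, 9 ∉ A, 4 ∉ A, 6 ∈ A, 17 ∈ A, 29 ∈ A, 22 ∉ A
Count of candidates in A: 3

3


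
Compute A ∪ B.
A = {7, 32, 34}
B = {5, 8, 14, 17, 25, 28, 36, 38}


Set A = {7, 32, 34}
Set B = {5, 8, 14, 17, 25, 28, 36, 38}
A ∪ B includes all elements in either set.
Elements from A: {7, 32, 34}
Elements from B not already included: {5, 8, 14, 17, 25, 28, 36, 38}
A ∪ B = {5, 7, 8, 14, 17, 25, 28, 32, 34, 36, 38}

{5, 7, 8, 14, 17, 25, 28, 32, 34, 36, 38}


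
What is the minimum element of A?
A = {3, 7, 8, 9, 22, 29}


Set A = {3, 7, 8, 9, 22, 29}
Elements in ascending order: 3, 7, 8, 9, 22, 29
The smallest element is 3.

3


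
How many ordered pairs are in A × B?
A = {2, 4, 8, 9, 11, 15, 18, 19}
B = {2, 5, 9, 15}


Set A = {2, 4, 8, 9, 11, 15, 18, 19} has 8 elements.
Set B = {2, 5, 9, 15} has 4 elements.
|A × B| = |A| × |B| = 8 × 4 = 32

32


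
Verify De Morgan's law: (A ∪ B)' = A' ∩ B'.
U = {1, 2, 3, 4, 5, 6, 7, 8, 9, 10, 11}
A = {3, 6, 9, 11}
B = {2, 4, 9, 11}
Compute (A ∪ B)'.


U = {1, 2, 3, 4, 5, 6, 7, 8, 9, 10, 11}
A = {3, 6, 9, 11}, B = {2, 4, 9, 11}
A ∪ B = {2, 3, 4, 6, 9, 11}
(A ∪ B)' = U \ (A ∪ B) = {1, 5, 7, 8, 10}
Verification via A' ∩ B': A' = {1, 2, 4, 5, 7, 8, 10}, B' = {1, 3, 5, 6, 7, 8, 10}
A' ∩ B' = {1, 5, 7, 8, 10} ✓

{1, 5, 7, 8, 10}


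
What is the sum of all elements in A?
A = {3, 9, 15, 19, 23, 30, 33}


Set A = {3, 9, 15, 19, 23, 30, 33}
Sum = 3 + 9 + 15 + 19 + 23 + 30 + 33 = 132

132


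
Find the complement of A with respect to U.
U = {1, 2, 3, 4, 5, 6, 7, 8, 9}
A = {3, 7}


Universal set U = {1, 2, 3, 4, 5, 6, 7, 8, 9}
Set A = {3, 7}
A' = U \ A = elements in U but not in A
Checking each element of U:
1 (not in A, include), 2 (not in A, include), 3 (in A, exclude), 4 (not in A, include), 5 (not in A, include), 6 (not in A, include), 7 (in A, exclude), 8 (not in A, include), 9 (not in A, include)
A' = {1, 2, 4, 5, 6, 8, 9}

{1, 2, 4, 5, 6, 8, 9}


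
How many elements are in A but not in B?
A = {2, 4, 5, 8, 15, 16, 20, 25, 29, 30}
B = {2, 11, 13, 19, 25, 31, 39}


Set A = {2, 4, 5, 8, 15, 16, 20, 25, 29, 30}
Set B = {2, 11, 13, 19, 25, 31, 39}
A \ B = {4, 5, 8, 15, 16, 20, 29, 30}
|A \ B| = 8

8


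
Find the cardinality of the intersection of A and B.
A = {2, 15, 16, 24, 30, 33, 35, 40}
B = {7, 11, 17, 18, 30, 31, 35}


Set A = {2, 15, 16, 24, 30, 33, 35, 40}
Set B = {7, 11, 17, 18, 30, 31, 35}
A ∩ B = {30, 35}
|A ∩ B| = 2

2


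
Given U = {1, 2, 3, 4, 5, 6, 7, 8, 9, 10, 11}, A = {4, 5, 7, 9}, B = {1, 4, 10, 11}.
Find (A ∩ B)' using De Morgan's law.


U = {1, 2, 3, 4, 5, 6, 7, 8, 9, 10, 11}
A = {4, 5, 7, 9}, B = {1, 4, 10, 11}
A ∩ B = {4}
(A ∩ B)' = U \ (A ∩ B) = {1, 2, 3, 5, 6, 7, 8, 9, 10, 11}
Verification via A' ∪ B': A' = {1, 2, 3, 6, 8, 10, 11}, B' = {2, 3, 5, 6, 7, 8, 9}
A' ∪ B' = {1, 2, 3, 5, 6, 7, 8, 9, 10, 11} ✓

{1, 2, 3, 5, 6, 7, 8, 9, 10, 11}


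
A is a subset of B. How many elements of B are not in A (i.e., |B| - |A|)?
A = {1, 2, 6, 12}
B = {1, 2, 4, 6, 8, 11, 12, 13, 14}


Set A = {1, 2, 6, 12}, |A| = 4
Set B = {1, 2, 4, 6, 8, 11, 12, 13, 14}, |B| = 9
Since A ⊆ B: B \ A = {4, 8, 11, 13, 14}
|B| - |A| = 9 - 4 = 5

5


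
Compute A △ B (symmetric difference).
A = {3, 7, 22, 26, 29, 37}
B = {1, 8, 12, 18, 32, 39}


Set A = {3, 7, 22, 26, 29, 37}
Set B = {1, 8, 12, 18, 32, 39}
A △ B = (A \ B) ∪ (B \ A)
Elements in A but not B: {3, 7, 22, 26, 29, 37}
Elements in B but not A: {1, 8, 12, 18, 32, 39}
A △ B = {1, 3, 7, 8, 12, 18, 22, 26, 29, 32, 37, 39}

{1, 3, 7, 8, 12, 18, 22, 26, 29, 32, 37, 39}


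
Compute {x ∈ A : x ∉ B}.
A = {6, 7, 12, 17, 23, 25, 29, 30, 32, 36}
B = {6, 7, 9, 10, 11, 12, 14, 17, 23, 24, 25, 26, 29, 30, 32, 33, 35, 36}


Set A = {6, 7, 12, 17, 23, 25, 29, 30, 32, 36}
Set B = {6, 7, 9, 10, 11, 12, 14, 17, 23, 24, 25, 26, 29, 30, 32, 33, 35, 36}
Check each element of A against B:
6 ∈ B, 7 ∈ B, 12 ∈ B, 17 ∈ B, 23 ∈ B, 25 ∈ B, 29 ∈ B, 30 ∈ B, 32 ∈ B, 36 ∈ B
Elements of A not in B: {}

{}


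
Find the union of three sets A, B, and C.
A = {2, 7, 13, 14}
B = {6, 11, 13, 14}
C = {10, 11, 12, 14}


Set A = {2, 7, 13, 14}
Set B = {6, 11, 13, 14}
Set C = {10, 11, 12, 14}
First, A ∪ B = {2, 6, 7, 11, 13, 14}
Then, (A ∪ B) ∪ C = {2, 6, 7, 10, 11, 12, 13, 14}

{2, 6, 7, 10, 11, 12, 13, 14}


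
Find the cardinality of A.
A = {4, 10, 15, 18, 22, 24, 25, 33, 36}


Set A = {4, 10, 15, 18, 22, 24, 25, 33, 36}
Listing elements: 4, 10, 15, 18, 22, 24, 25, 33, 36
Counting: 9 elements
|A| = 9

9


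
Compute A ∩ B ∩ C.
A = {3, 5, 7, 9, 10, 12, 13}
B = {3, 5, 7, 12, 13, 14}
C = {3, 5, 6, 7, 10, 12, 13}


Set A = {3, 5, 7, 9, 10, 12, 13}
Set B = {3, 5, 7, 12, 13, 14}
Set C = {3, 5, 6, 7, 10, 12, 13}
First, A ∩ B = {3, 5, 7, 12, 13}
Then, (A ∩ B) ∩ C = {3, 5, 7, 12, 13}

{3, 5, 7, 12, 13}


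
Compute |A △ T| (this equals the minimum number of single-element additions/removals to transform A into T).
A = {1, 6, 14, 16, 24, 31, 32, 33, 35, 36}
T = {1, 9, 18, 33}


Set A = {1, 6, 14, 16, 24, 31, 32, 33, 35, 36}
Set T = {1, 9, 18, 33}
Elements to remove from A (in A, not in T): {6, 14, 16, 24, 31, 32, 35, 36} → 8 removals
Elements to add to A (in T, not in A): {9, 18} → 2 additions
Total edits = 8 + 2 = 10

10


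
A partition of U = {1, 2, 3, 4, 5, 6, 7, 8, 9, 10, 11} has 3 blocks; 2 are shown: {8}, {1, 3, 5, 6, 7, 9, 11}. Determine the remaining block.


U = {1, 2, 3, 4, 5, 6, 7, 8, 9, 10, 11}
Shown blocks: {8}, {1, 3, 5, 6, 7, 9, 11}
A partition's blocks are pairwise disjoint and cover U, so the missing block = U \ (union of shown blocks).
Union of shown blocks: {1, 3, 5, 6, 7, 8, 9, 11}
Missing block = U \ (union) = {2, 4, 10}

{2, 4, 10}


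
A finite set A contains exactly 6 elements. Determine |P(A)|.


The set has 6 elements.
The power set contains all possible subsets.
|P(A)| = 2^|A| = 2^6 = 64

64


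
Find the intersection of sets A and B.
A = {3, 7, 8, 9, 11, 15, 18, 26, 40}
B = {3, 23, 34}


Set A = {3, 7, 8, 9, 11, 15, 18, 26, 40}
Set B = {3, 23, 34}
A ∩ B includes only elements in both sets.
Check each element of A against B:
3 ✓, 7 ✗, 8 ✗, 9 ✗, 11 ✗, 15 ✗, 18 ✗, 26 ✗, 40 ✗
A ∩ B = {3}

{3}


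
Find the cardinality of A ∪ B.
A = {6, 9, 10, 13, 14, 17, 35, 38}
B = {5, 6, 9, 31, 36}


Set A = {6, 9, 10, 13, 14, 17, 35, 38}, |A| = 8
Set B = {5, 6, 9, 31, 36}, |B| = 5
A ∩ B = {6, 9}, |A ∩ B| = 2
|A ∪ B| = |A| + |B| - |A ∩ B| = 8 + 5 - 2 = 11

11


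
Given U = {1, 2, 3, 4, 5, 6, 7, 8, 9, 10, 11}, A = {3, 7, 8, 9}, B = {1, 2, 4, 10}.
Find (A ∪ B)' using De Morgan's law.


U = {1, 2, 3, 4, 5, 6, 7, 8, 9, 10, 11}
A = {3, 7, 8, 9}, B = {1, 2, 4, 10}
A ∪ B = {1, 2, 3, 4, 7, 8, 9, 10}
(A ∪ B)' = U \ (A ∪ B) = {5, 6, 11}
Verification via A' ∩ B': A' = {1, 2, 4, 5, 6, 10, 11}, B' = {3, 5, 6, 7, 8, 9, 11}
A' ∩ B' = {5, 6, 11} ✓

{5, 6, 11}


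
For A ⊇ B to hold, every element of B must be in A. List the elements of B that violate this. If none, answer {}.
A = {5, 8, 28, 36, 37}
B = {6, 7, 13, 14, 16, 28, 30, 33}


Set A = {5, 8, 28, 36, 37}
Set B = {6, 7, 13, 14, 16, 28, 30, 33}
Check each element of B against A:
6 ∉ A (include), 7 ∉ A (include), 13 ∉ A (include), 14 ∉ A (include), 16 ∉ A (include), 28 ∈ A, 30 ∉ A (include), 33 ∉ A (include)
Elements of B not in A: {6, 7, 13, 14, 16, 30, 33}

{6, 7, 13, 14, 16, 30, 33}


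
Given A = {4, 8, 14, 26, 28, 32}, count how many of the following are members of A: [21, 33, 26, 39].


Set A = {4, 8, 14, 26, 28, 32}
Candidates: [21, 33, 26, 39]
Check each candidate:
21 ∉ A, 33 ∉ A, 26 ∈ A, 39 ∉ A
Count of candidates in A: 1

1


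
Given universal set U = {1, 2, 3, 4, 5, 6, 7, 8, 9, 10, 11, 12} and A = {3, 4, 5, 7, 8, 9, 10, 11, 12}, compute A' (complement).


Universal set U = {1, 2, 3, 4, 5, 6, 7, 8, 9, 10, 11, 12}
Set A = {3, 4, 5, 7, 8, 9, 10, 11, 12}
A' = U \ A = elements in U but not in A
Checking each element of U:
1 (not in A, include), 2 (not in A, include), 3 (in A, exclude), 4 (in A, exclude), 5 (in A, exclude), 6 (not in A, include), 7 (in A, exclude), 8 (in A, exclude), 9 (in A, exclude), 10 (in A, exclude), 11 (in A, exclude), 12 (in A, exclude)
A' = {1, 2, 6}

{1, 2, 6}


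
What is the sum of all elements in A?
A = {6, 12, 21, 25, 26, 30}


Set A = {6, 12, 21, 25, 26, 30}
Sum = 6 + 12 + 21 + 25 + 26 + 30 = 120

120


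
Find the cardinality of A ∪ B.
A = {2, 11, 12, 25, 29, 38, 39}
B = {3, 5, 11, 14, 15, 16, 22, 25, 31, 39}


Set A = {2, 11, 12, 25, 29, 38, 39}, |A| = 7
Set B = {3, 5, 11, 14, 15, 16, 22, 25, 31, 39}, |B| = 10
A ∩ B = {11, 25, 39}, |A ∩ B| = 3
|A ∪ B| = |A| + |B| - |A ∩ B| = 7 + 10 - 3 = 14

14


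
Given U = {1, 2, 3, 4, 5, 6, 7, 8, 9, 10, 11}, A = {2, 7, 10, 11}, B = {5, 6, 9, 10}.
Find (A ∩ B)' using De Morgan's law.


U = {1, 2, 3, 4, 5, 6, 7, 8, 9, 10, 11}
A = {2, 7, 10, 11}, B = {5, 6, 9, 10}
A ∩ B = {10}
(A ∩ B)' = U \ (A ∩ B) = {1, 2, 3, 4, 5, 6, 7, 8, 9, 11}
Verification via A' ∪ B': A' = {1, 3, 4, 5, 6, 8, 9}, B' = {1, 2, 3, 4, 7, 8, 11}
A' ∪ B' = {1, 2, 3, 4, 5, 6, 7, 8, 9, 11} ✓

{1, 2, 3, 4, 5, 6, 7, 8, 9, 11}


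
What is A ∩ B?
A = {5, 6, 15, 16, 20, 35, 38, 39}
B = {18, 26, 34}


Set A = {5, 6, 15, 16, 20, 35, 38, 39}
Set B = {18, 26, 34}
A ∩ B includes only elements in both sets.
Check each element of A against B:
5 ✗, 6 ✗, 15 ✗, 16 ✗, 20 ✗, 35 ✗, 38 ✗, 39 ✗
A ∩ B = {}

{}


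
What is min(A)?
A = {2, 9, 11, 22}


Set A = {2, 9, 11, 22}
Elements in ascending order: 2, 9, 11, 22
The smallest element is 2.

2


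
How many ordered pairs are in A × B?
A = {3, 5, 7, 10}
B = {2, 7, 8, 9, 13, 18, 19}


Set A = {3, 5, 7, 10} has 4 elements.
Set B = {2, 7, 8, 9, 13, 18, 19} has 7 elements.
|A × B| = |A| × |B| = 4 × 7 = 28

28


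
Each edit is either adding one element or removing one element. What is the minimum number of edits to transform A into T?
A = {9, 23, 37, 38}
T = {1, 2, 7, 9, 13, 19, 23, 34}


Set A = {9, 23, 37, 38}
Set T = {1, 2, 7, 9, 13, 19, 23, 34}
Elements to remove from A (in A, not in T): {37, 38} → 2 removals
Elements to add to A (in T, not in A): {1, 2, 7, 13, 19, 34} → 6 additions
Total edits = 2 + 6 = 8

8


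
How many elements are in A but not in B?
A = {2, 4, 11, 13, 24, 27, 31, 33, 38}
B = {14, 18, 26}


Set A = {2, 4, 11, 13, 24, 27, 31, 33, 38}
Set B = {14, 18, 26}
A \ B = {2, 4, 11, 13, 24, 27, 31, 33, 38}
|A \ B| = 9

9


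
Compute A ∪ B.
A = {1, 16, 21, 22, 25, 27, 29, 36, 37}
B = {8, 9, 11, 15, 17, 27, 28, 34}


Set A = {1, 16, 21, 22, 25, 27, 29, 36, 37}
Set B = {8, 9, 11, 15, 17, 27, 28, 34}
A ∪ B includes all elements in either set.
Elements from A: {1, 16, 21, 22, 25, 27, 29, 36, 37}
Elements from B not already included: {8, 9, 11, 15, 17, 28, 34}
A ∪ B = {1, 8, 9, 11, 15, 16, 17, 21, 22, 25, 27, 28, 29, 34, 36, 37}

{1, 8, 9, 11, 15, 16, 17, 21, 22, 25, 27, 28, 29, 34, 36, 37}


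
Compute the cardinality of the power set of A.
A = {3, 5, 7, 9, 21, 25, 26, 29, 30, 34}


Set A = {3, 5, 7, 9, 21, 25, 26, 29, 30, 34}
|A| = 10
The power set P(A) contains all subsets of A.
|P(A)| = 2^|A| = 2^10 = 1024

1024


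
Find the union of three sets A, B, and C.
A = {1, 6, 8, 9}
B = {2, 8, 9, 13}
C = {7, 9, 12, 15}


Set A = {1, 6, 8, 9}
Set B = {2, 8, 9, 13}
Set C = {7, 9, 12, 15}
First, A ∪ B = {1, 2, 6, 8, 9, 13}
Then, (A ∪ B) ∪ C = {1, 2, 6, 7, 8, 9, 12, 13, 15}

{1, 2, 6, 7, 8, 9, 12, 13, 15}


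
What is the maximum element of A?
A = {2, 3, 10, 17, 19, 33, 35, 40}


Set A = {2, 3, 10, 17, 19, 33, 35, 40}
Elements in ascending order: 2, 3, 10, 17, 19, 33, 35, 40
The largest element is 40.

40


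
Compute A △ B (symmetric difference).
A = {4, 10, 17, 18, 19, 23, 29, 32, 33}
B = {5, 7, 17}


Set A = {4, 10, 17, 18, 19, 23, 29, 32, 33}
Set B = {5, 7, 17}
A △ B = (A \ B) ∪ (B \ A)
Elements in A but not B: {4, 10, 18, 19, 23, 29, 32, 33}
Elements in B but not A: {5, 7}
A △ B = {4, 5, 7, 10, 18, 19, 23, 29, 32, 33}

{4, 5, 7, 10, 18, 19, 23, 29, 32, 33}


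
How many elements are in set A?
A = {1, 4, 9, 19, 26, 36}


Set A = {1, 4, 9, 19, 26, 36}
Listing elements: 1, 4, 9, 19, 26, 36
Counting: 6 elements
|A| = 6

6


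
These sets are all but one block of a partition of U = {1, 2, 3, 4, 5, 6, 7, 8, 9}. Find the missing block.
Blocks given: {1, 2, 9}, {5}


U = {1, 2, 3, 4, 5, 6, 7, 8, 9}
Shown blocks: {1, 2, 9}, {5}
A partition's blocks are pairwise disjoint and cover U, so the missing block = U \ (union of shown blocks).
Union of shown blocks: {1, 2, 5, 9}
Missing block = U \ (union) = {3, 4, 6, 7, 8}

{3, 4, 6, 7, 8}


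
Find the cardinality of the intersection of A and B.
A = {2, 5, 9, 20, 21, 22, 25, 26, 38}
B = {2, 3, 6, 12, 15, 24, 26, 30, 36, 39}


Set A = {2, 5, 9, 20, 21, 22, 25, 26, 38}
Set B = {2, 3, 6, 12, 15, 24, 26, 30, 36, 39}
A ∩ B = {2, 26}
|A ∩ B| = 2

2


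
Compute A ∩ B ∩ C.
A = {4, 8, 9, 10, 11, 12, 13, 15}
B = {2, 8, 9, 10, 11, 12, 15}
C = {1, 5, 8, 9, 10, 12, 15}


Set A = {4, 8, 9, 10, 11, 12, 13, 15}
Set B = {2, 8, 9, 10, 11, 12, 15}
Set C = {1, 5, 8, 9, 10, 12, 15}
First, A ∩ B = {8, 9, 10, 11, 12, 15}
Then, (A ∩ B) ∩ C = {8, 9, 10, 12, 15}

{8, 9, 10, 12, 15}


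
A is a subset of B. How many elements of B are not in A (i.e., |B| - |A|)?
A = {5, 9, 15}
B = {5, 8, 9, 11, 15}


Set A = {5, 9, 15}, |A| = 3
Set B = {5, 8, 9, 11, 15}, |B| = 5
Since A ⊆ B: B \ A = {8, 11}
|B| - |A| = 5 - 3 = 2

2


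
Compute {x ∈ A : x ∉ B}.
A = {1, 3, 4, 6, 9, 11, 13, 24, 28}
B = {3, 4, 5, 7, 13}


Set A = {1, 3, 4, 6, 9, 11, 13, 24, 28}
Set B = {3, 4, 5, 7, 13}
Check each element of A against B:
1 ∉ B (include), 3 ∈ B, 4 ∈ B, 6 ∉ B (include), 9 ∉ B (include), 11 ∉ B (include), 13 ∈ B, 24 ∉ B (include), 28 ∉ B (include)
Elements of A not in B: {1, 6, 9, 11, 24, 28}

{1, 6, 9, 11, 24, 28}


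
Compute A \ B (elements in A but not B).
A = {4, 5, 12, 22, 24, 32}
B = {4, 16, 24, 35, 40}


Set A = {4, 5, 12, 22, 24, 32}
Set B = {4, 16, 24, 35, 40}
A \ B includes elements in A that are not in B.
Check each element of A:
4 (in B, remove), 5 (not in B, keep), 12 (not in B, keep), 22 (not in B, keep), 24 (in B, remove), 32 (not in B, keep)
A \ B = {5, 12, 22, 32}

{5, 12, 22, 32}


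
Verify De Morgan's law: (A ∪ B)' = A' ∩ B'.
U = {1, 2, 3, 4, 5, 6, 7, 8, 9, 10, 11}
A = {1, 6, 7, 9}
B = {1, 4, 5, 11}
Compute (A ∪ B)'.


U = {1, 2, 3, 4, 5, 6, 7, 8, 9, 10, 11}
A = {1, 6, 7, 9}, B = {1, 4, 5, 11}
A ∪ B = {1, 4, 5, 6, 7, 9, 11}
(A ∪ B)' = U \ (A ∪ B) = {2, 3, 8, 10}
Verification via A' ∩ B': A' = {2, 3, 4, 5, 8, 10, 11}, B' = {2, 3, 6, 7, 8, 9, 10}
A' ∩ B' = {2, 3, 8, 10} ✓

{2, 3, 8, 10}


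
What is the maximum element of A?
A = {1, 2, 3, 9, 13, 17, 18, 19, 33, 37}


Set A = {1, 2, 3, 9, 13, 17, 18, 19, 33, 37}
Elements in ascending order: 1, 2, 3, 9, 13, 17, 18, 19, 33, 37
The largest element is 37.

37


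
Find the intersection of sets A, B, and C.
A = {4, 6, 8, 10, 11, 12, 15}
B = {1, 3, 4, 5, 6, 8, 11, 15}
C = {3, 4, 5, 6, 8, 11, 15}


Set A = {4, 6, 8, 10, 11, 12, 15}
Set B = {1, 3, 4, 5, 6, 8, 11, 15}
Set C = {3, 4, 5, 6, 8, 11, 15}
First, A ∩ B = {4, 6, 8, 11, 15}
Then, (A ∩ B) ∩ C = {4, 6, 8, 11, 15}

{4, 6, 8, 11, 15}


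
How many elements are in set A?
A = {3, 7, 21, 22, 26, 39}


Set A = {3, 7, 21, 22, 26, 39}
Listing elements: 3, 7, 21, 22, 26, 39
Counting: 6 elements
|A| = 6

6


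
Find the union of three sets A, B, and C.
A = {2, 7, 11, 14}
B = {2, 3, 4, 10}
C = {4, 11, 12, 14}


Set A = {2, 7, 11, 14}
Set B = {2, 3, 4, 10}
Set C = {4, 11, 12, 14}
First, A ∪ B = {2, 3, 4, 7, 10, 11, 14}
Then, (A ∪ B) ∪ C = {2, 3, 4, 7, 10, 11, 12, 14}

{2, 3, 4, 7, 10, 11, 12, 14}


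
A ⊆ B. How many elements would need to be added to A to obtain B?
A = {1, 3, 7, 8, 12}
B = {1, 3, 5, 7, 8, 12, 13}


Set A = {1, 3, 7, 8, 12}, |A| = 5
Set B = {1, 3, 5, 7, 8, 12, 13}, |B| = 7
Since A ⊆ B: B \ A = {5, 13}
|B| - |A| = 7 - 5 = 2

2


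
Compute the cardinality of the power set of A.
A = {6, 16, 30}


Set A = {6, 16, 30}
|A| = 3
The power set P(A) contains all subsets of A.
|P(A)| = 2^|A| = 2^3 = 8

8


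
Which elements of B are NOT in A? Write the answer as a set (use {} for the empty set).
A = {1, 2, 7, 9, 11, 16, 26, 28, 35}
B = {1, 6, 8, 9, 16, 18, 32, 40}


Set A = {1, 2, 7, 9, 11, 16, 26, 28, 35}
Set B = {1, 6, 8, 9, 16, 18, 32, 40}
Check each element of B against A:
1 ∈ A, 6 ∉ A (include), 8 ∉ A (include), 9 ∈ A, 16 ∈ A, 18 ∉ A (include), 32 ∉ A (include), 40 ∉ A (include)
Elements of B not in A: {6, 8, 18, 32, 40}

{6, 8, 18, 32, 40}


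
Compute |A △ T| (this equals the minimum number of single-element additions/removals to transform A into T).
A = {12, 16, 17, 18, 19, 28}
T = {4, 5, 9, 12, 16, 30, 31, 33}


Set A = {12, 16, 17, 18, 19, 28}
Set T = {4, 5, 9, 12, 16, 30, 31, 33}
Elements to remove from A (in A, not in T): {17, 18, 19, 28} → 4 removals
Elements to add to A (in T, not in A): {4, 5, 9, 30, 31, 33} → 6 additions
Total edits = 4 + 6 = 10

10


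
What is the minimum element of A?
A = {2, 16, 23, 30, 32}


Set A = {2, 16, 23, 30, 32}
Elements in ascending order: 2, 16, 23, 30, 32
The smallest element is 2.

2


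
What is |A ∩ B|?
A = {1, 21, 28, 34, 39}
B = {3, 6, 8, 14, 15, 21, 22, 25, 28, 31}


Set A = {1, 21, 28, 34, 39}
Set B = {3, 6, 8, 14, 15, 21, 22, 25, 28, 31}
A ∩ B = {21, 28}
|A ∩ B| = 2

2


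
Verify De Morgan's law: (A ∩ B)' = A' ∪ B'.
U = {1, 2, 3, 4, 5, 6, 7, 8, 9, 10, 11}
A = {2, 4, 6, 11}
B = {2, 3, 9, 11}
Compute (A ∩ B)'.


U = {1, 2, 3, 4, 5, 6, 7, 8, 9, 10, 11}
A = {2, 4, 6, 11}, B = {2, 3, 9, 11}
A ∩ B = {2, 11}
(A ∩ B)' = U \ (A ∩ B) = {1, 3, 4, 5, 6, 7, 8, 9, 10}
Verification via A' ∪ B': A' = {1, 3, 5, 7, 8, 9, 10}, B' = {1, 4, 5, 6, 7, 8, 10}
A' ∪ B' = {1, 3, 4, 5, 6, 7, 8, 9, 10} ✓

{1, 3, 4, 5, 6, 7, 8, 9, 10}


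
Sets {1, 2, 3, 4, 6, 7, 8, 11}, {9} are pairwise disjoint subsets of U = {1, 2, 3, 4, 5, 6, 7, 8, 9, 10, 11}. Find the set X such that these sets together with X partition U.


U = {1, 2, 3, 4, 5, 6, 7, 8, 9, 10, 11}
Shown blocks: {1, 2, 3, 4, 6, 7, 8, 11}, {9}
A partition's blocks are pairwise disjoint and cover U, so the missing block = U \ (union of shown blocks).
Union of shown blocks: {1, 2, 3, 4, 6, 7, 8, 9, 11}
Missing block = U \ (union) = {5, 10}

{5, 10}


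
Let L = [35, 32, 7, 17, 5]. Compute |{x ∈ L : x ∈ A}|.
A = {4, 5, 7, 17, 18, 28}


Set A = {4, 5, 7, 17, 18, 28}
Candidates: [35, 32, 7, 17, 5]
Check each candidate:
35 ∉ A, 32 ∉ A, 7 ∈ A, 17 ∈ A, 5 ∈ A
Count of candidates in A: 3

3


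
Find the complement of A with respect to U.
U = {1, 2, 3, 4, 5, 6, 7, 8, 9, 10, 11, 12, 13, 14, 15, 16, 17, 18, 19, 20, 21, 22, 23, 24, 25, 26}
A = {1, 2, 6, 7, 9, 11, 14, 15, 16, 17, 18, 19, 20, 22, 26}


Universal set U = {1, 2, 3, 4, 5, 6, 7, 8, 9, 10, 11, 12, 13, 14, 15, 16, 17, 18, 19, 20, 21, 22, 23, 24, 25, 26}
Set A = {1, 2, 6, 7, 9, 11, 14, 15, 16, 17, 18, 19, 20, 22, 26}
A' = U \ A = elements in U but not in A
Checking each element of U:
1 (in A, exclude), 2 (in A, exclude), 3 (not in A, include), 4 (not in A, include), 5 (not in A, include), 6 (in A, exclude), 7 (in A, exclude), 8 (not in A, include), 9 (in A, exclude), 10 (not in A, include), 11 (in A, exclude), 12 (not in A, include), 13 (not in A, include), 14 (in A, exclude), 15 (in A, exclude), 16 (in A, exclude), 17 (in A, exclude), 18 (in A, exclude), 19 (in A, exclude), 20 (in A, exclude), 21 (not in A, include), 22 (in A, exclude), 23 (not in A, include), 24 (not in A, include), 25 (not in A, include), 26 (in A, exclude)
A' = {3, 4, 5, 8, 10, 12, 13, 21, 23, 24, 25}

{3, 4, 5, 8, 10, 12, 13, 21, 23, 24, 25}


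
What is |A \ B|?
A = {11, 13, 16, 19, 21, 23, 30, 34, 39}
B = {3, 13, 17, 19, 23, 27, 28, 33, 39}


Set A = {11, 13, 16, 19, 21, 23, 30, 34, 39}
Set B = {3, 13, 17, 19, 23, 27, 28, 33, 39}
A \ B = {11, 16, 21, 30, 34}
|A \ B| = 5

5


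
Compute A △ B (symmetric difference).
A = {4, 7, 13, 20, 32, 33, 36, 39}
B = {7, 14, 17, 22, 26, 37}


Set A = {4, 7, 13, 20, 32, 33, 36, 39}
Set B = {7, 14, 17, 22, 26, 37}
A △ B = (A \ B) ∪ (B \ A)
Elements in A but not B: {4, 13, 20, 32, 33, 36, 39}
Elements in B but not A: {14, 17, 22, 26, 37}
A △ B = {4, 13, 14, 17, 20, 22, 26, 32, 33, 36, 37, 39}

{4, 13, 14, 17, 20, 22, 26, 32, 33, 36, 37, 39}


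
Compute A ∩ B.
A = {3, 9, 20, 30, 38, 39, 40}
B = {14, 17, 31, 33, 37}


Set A = {3, 9, 20, 30, 38, 39, 40}
Set B = {14, 17, 31, 33, 37}
A ∩ B includes only elements in both sets.
Check each element of A against B:
3 ✗, 9 ✗, 20 ✗, 30 ✗, 38 ✗, 39 ✗, 40 ✗
A ∩ B = {}

{}


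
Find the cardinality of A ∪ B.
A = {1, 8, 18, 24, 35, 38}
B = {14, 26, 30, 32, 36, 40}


Set A = {1, 8, 18, 24, 35, 38}, |A| = 6
Set B = {14, 26, 30, 32, 36, 40}, |B| = 6
A ∩ B = {}, |A ∩ B| = 0
|A ∪ B| = |A| + |B| - |A ∩ B| = 6 + 6 - 0 = 12

12


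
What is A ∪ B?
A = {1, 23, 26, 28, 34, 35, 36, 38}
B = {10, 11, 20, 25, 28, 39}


Set A = {1, 23, 26, 28, 34, 35, 36, 38}
Set B = {10, 11, 20, 25, 28, 39}
A ∪ B includes all elements in either set.
Elements from A: {1, 23, 26, 28, 34, 35, 36, 38}
Elements from B not already included: {10, 11, 20, 25, 39}
A ∪ B = {1, 10, 11, 20, 23, 25, 26, 28, 34, 35, 36, 38, 39}

{1, 10, 11, 20, 23, 25, 26, 28, 34, 35, 36, 38, 39}


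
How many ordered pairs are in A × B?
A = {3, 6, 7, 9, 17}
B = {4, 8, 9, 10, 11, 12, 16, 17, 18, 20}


Set A = {3, 6, 7, 9, 17} has 5 elements.
Set B = {4, 8, 9, 10, 11, 12, 16, 17, 18, 20} has 10 elements.
|A × B| = |A| × |B| = 5 × 10 = 50

50


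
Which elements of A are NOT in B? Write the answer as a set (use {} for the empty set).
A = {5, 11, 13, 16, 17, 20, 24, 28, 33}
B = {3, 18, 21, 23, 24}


Set A = {5, 11, 13, 16, 17, 20, 24, 28, 33}
Set B = {3, 18, 21, 23, 24}
Check each element of A against B:
5 ∉ B (include), 11 ∉ B (include), 13 ∉ B (include), 16 ∉ B (include), 17 ∉ B (include), 20 ∉ B (include), 24 ∈ B, 28 ∉ B (include), 33 ∉ B (include)
Elements of A not in B: {5, 11, 13, 16, 17, 20, 28, 33}

{5, 11, 13, 16, 17, 20, 28, 33}


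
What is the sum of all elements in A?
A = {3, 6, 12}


Set A = {3, 6, 12}
Sum = 3 + 6 + 12 = 21

21


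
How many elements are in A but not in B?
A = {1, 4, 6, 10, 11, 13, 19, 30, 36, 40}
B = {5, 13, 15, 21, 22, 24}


Set A = {1, 4, 6, 10, 11, 13, 19, 30, 36, 40}
Set B = {5, 13, 15, 21, 22, 24}
A \ B = {1, 4, 6, 10, 11, 19, 30, 36, 40}
|A \ B| = 9

9


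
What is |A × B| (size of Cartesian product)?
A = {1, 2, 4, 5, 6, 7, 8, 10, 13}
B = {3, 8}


Set A = {1, 2, 4, 5, 6, 7, 8, 10, 13} has 9 elements.
Set B = {3, 8} has 2 elements.
|A × B| = |A| × |B| = 9 × 2 = 18

18


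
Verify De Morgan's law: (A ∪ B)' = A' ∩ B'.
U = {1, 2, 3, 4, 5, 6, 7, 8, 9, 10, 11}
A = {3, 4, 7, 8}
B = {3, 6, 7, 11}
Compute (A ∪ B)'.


U = {1, 2, 3, 4, 5, 6, 7, 8, 9, 10, 11}
A = {3, 4, 7, 8}, B = {3, 6, 7, 11}
A ∪ B = {3, 4, 6, 7, 8, 11}
(A ∪ B)' = U \ (A ∪ B) = {1, 2, 5, 9, 10}
Verification via A' ∩ B': A' = {1, 2, 5, 6, 9, 10, 11}, B' = {1, 2, 4, 5, 8, 9, 10}
A' ∩ B' = {1, 2, 5, 9, 10} ✓

{1, 2, 5, 9, 10}


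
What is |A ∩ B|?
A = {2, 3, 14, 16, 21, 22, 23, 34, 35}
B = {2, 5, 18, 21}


Set A = {2, 3, 14, 16, 21, 22, 23, 34, 35}
Set B = {2, 5, 18, 21}
A ∩ B = {2, 21}
|A ∩ B| = 2

2


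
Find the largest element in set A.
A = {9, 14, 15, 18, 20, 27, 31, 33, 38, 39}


Set A = {9, 14, 15, 18, 20, 27, 31, 33, 38, 39}
Elements in ascending order: 9, 14, 15, 18, 20, 27, 31, 33, 38, 39
The largest element is 39.

39


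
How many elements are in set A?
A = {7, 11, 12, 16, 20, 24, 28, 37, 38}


Set A = {7, 11, 12, 16, 20, 24, 28, 37, 38}
Listing elements: 7, 11, 12, 16, 20, 24, 28, 37, 38
Counting: 9 elements
|A| = 9

9


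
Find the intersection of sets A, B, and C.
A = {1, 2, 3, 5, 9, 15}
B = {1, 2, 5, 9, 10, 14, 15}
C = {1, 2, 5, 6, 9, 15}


Set A = {1, 2, 3, 5, 9, 15}
Set B = {1, 2, 5, 9, 10, 14, 15}
Set C = {1, 2, 5, 6, 9, 15}
First, A ∩ B = {1, 2, 5, 9, 15}
Then, (A ∩ B) ∩ C = {1, 2, 5, 9, 15}

{1, 2, 5, 9, 15}


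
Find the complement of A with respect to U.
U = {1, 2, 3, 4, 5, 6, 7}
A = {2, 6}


Universal set U = {1, 2, 3, 4, 5, 6, 7}
Set A = {2, 6}
A' = U \ A = elements in U but not in A
Checking each element of U:
1 (not in A, include), 2 (in A, exclude), 3 (not in A, include), 4 (not in A, include), 5 (not in A, include), 6 (in A, exclude), 7 (not in A, include)
A' = {1, 3, 4, 5, 7}

{1, 3, 4, 5, 7}


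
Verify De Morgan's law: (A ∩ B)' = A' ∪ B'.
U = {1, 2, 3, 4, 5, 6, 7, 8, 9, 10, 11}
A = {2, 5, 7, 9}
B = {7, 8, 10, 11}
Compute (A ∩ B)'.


U = {1, 2, 3, 4, 5, 6, 7, 8, 9, 10, 11}
A = {2, 5, 7, 9}, B = {7, 8, 10, 11}
A ∩ B = {7}
(A ∩ B)' = U \ (A ∩ B) = {1, 2, 3, 4, 5, 6, 8, 9, 10, 11}
Verification via A' ∪ B': A' = {1, 3, 4, 6, 8, 10, 11}, B' = {1, 2, 3, 4, 5, 6, 9}
A' ∪ B' = {1, 2, 3, 4, 5, 6, 8, 9, 10, 11} ✓

{1, 2, 3, 4, 5, 6, 8, 9, 10, 11}


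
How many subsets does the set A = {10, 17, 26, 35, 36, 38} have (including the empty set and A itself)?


Set A = {10, 17, 26, 35, 36, 38}
|A| = 6
The power set P(A) contains all subsets of A.
|P(A)| = 2^|A| = 2^6 = 64

64


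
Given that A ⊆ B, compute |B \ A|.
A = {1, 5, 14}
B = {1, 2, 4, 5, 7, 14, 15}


Set A = {1, 5, 14}, |A| = 3
Set B = {1, 2, 4, 5, 7, 14, 15}, |B| = 7
Since A ⊆ B: B \ A = {2, 4, 7, 15}
|B| - |A| = 7 - 3 = 4

4


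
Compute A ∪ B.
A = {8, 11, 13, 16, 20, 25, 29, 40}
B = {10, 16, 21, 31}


Set A = {8, 11, 13, 16, 20, 25, 29, 40}
Set B = {10, 16, 21, 31}
A ∪ B includes all elements in either set.
Elements from A: {8, 11, 13, 16, 20, 25, 29, 40}
Elements from B not already included: {10, 21, 31}
A ∪ B = {8, 10, 11, 13, 16, 20, 21, 25, 29, 31, 40}

{8, 10, 11, 13, 16, 20, 21, 25, 29, 31, 40}


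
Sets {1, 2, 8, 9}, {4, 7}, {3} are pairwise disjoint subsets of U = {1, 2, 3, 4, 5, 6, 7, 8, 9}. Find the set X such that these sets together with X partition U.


U = {1, 2, 3, 4, 5, 6, 7, 8, 9}
Shown blocks: {1, 2, 8, 9}, {4, 7}, {3}
A partition's blocks are pairwise disjoint and cover U, so the missing block = U \ (union of shown blocks).
Union of shown blocks: {1, 2, 3, 4, 7, 8, 9}
Missing block = U \ (union) = {5, 6}

{5, 6}


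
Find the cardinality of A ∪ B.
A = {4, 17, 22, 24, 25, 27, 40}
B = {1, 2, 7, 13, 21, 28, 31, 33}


Set A = {4, 17, 22, 24, 25, 27, 40}, |A| = 7
Set B = {1, 2, 7, 13, 21, 28, 31, 33}, |B| = 8
A ∩ B = {}, |A ∩ B| = 0
|A ∪ B| = |A| + |B| - |A ∩ B| = 7 + 8 - 0 = 15

15


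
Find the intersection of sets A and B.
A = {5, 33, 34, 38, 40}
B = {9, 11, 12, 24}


Set A = {5, 33, 34, 38, 40}
Set B = {9, 11, 12, 24}
A ∩ B includes only elements in both sets.
Check each element of A against B:
5 ✗, 33 ✗, 34 ✗, 38 ✗, 40 ✗
A ∩ B = {}

{}


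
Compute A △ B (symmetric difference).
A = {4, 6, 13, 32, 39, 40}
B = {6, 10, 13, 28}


Set A = {4, 6, 13, 32, 39, 40}
Set B = {6, 10, 13, 28}
A △ B = (A \ B) ∪ (B \ A)
Elements in A but not B: {4, 32, 39, 40}
Elements in B but not A: {10, 28}
A △ B = {4, 10, 28, 32, 39, 40}

{4, 10, 28, 32, 39, 40}


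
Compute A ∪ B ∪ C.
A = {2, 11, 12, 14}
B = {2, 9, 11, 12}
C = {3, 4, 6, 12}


Set A = {2, 11, 12, 14}
Set B = {2, 9, 11, 12}
Set C = {3, 4, 6, 12}
First, A ∪ B = {2, 9, 11, 12, 14}
Then, (A ∪ B) ∪ C = {2, 3, 4, 6, 9, 11, 12, 14}

{2, 3, 4, 6, 9, 11, 12, 14}


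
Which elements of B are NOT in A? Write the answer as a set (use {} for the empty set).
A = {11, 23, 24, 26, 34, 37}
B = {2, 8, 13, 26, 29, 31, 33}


Set A = {11, 23, 24, 26, 34, 37}
Set B = {2, 8, 13, 26, 29, 31, 33}
Check each element of B against A:
2 ∉ A (include), 8 ∉ A (include), 13 ∉ A (include), 26 ∈ A, 29 ∉ A (include), 31 ∉ A (include), 33 ∉ A (include)
Elements of B not in A: {2, 8, 13, 29, 31, 33}

{2, 8, 13, 29, 31, 33}


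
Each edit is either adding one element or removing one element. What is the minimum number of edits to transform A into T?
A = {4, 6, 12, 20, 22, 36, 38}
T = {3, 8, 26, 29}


Set A = {4, 6, 12, 20, 22, 36, 38}
Set T = {3, 8, 26, 29}
Elements to remove from A (in A, not in T): {4, 6, 12, 20, 22, 36, 38} → 7 removals
Elements to add to A (in T, not in A): {3, 8, 26, 29} → 4 additions
Total edits = 7 + 4 = 11

11


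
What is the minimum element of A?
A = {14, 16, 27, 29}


Set A = {14, 16, 27, 29}
Elements in ascending order: 14, 16, 27, 29
The smallest element is 14.

14


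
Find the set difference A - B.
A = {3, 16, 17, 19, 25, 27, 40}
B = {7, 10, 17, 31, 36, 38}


Set A = {3, 16, 17, 19, 25, 27, 40}
Set B = {7, 10, 17, 31, 36, 38}
A \ B includes elements in A that are not in B.
Check each element of A:
3 (not in B, keep), 16 (not in B, keep), 17 (in B, remove), 19 (not in B, keep), 25 (not in B, keep), 27 (not in B, keep), 40 (not in B, keep)
A \ B = {3, 16, 19, 25, 27, 40}

{3, 16, 19, 25, 27, 40}


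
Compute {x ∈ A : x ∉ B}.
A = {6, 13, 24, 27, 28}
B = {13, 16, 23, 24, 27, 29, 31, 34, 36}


Set A = {6, 13, 24, 27, 28}
Set B = {13, 16, 23, 24, 27, 29, 31, 34, 36}
Check each element of A against B:
6 ∉ B (include), 13 ∈ B, 24 ∈ B, 27 ∈ B, 28 ∉ B (include)
Elements of A not in B: {6, 28}

{6, 28}


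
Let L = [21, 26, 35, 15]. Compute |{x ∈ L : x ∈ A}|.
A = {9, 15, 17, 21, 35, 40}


Set A = {9, 15, 17, 21, 35, 40}
Candidates: [21, 26, 35, 15]
Check each candidate:
21 ∈ A, 26 ∉ A, 35 ∈ A, 15 ∈ A
Count of candidates in A: 3

3


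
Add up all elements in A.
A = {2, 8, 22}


Set A = {2, 8, 22}
Sum = 2 + 8 + 22 = 32

32


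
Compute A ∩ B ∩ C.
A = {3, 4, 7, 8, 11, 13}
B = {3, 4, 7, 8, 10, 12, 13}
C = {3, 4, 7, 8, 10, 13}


Set A = {3, 4, 7, 8, 11, 13}
Set B = {3, 4, 7, 8, 10, 12, 13}
Set C = {3, 4, 7, 8, 10, 13}
First, A ∩ B = {3, 4, 7, 8, 13}
Then, (A ∩ B) ∩ C = {3, 4, 7, 8, 13}

{3, 4, 7, 8, 13}


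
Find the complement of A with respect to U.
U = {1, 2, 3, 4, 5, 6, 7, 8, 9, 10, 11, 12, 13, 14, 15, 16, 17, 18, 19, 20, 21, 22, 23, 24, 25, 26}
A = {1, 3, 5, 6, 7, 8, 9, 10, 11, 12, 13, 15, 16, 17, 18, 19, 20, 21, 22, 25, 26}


Universal set U = {1, 2, 3, 4, 5, 6, 7, 8, 9, 10, 11, 12, 13, 14, 15, 16, 17, 18, 19, 20, 21, 22, 23, 24, 25, 26}
Set A = {1, 3, 5, 6, 7, 8, 9, 10, 11, 12, 13, 15, 16, 17, 18, 19, 20, 21, 22, 25, 26}
A' = U \ A = elements in U but not in A
Checking each element of U:
1 (in A, exclude), 2 (not in A, include), 3 (in A, exclude), 4 (not in A, include), 5 (in A, exclude), 6 (in A, exclude), 7 (in A, exclude), 8 (in A, exclude), 9 (in A, exclude), 10 (in A, exclude), 11 (in A, exclude), 12 (in A, exclude), 13 (in A, exclude), 14 (not in A, include), 15 (in A, exclude), 16 (in A, exclude), 17 (in A, exclude), 18 (in A, exclude), 19 (in A, exclude), 20 (in A, exclude), 21 (in A, exclude), 22 (in A, exclude), 23 (not in A, include), 24 (not in A, include), 25 (in A, exclude), 26 (in A, exclude)
A' = {2, 4, 14, 23, 24}

{2, 4, 14, 23, 24}


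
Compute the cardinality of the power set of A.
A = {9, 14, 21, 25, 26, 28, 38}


Set A = {9, 14, 21, 25, 26, 28, 38}
|A| = 7
The power set P(A) contains all subsets of A.
|P(A)| = 2^|A| = 2^7 = 128

128


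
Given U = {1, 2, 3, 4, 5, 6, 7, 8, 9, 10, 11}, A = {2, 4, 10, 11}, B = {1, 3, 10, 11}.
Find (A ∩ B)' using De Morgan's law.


U = {1, 2, 3, 4, 5, 6, 7, 8, 9, 10, 11}
A = {2, 4, 10, 11}, B = {1, 3, 10, 11}
A ∩ B = {10, 11}
(A ∩ B)' = U \ (A ∩ B) = {1, 2, 3, 4, 5, 6, 7, 8, 9}
Verification via A' ∪ B': A' = {1, 3, 5, 6, 7, 8, 9}, B' = {2, 4, 5, 6, 7, 8, 9}
A' ∪ B' = {1, 2, 3, 4, 5, 6, 7, 8, 9} ✓

{1, 2, 3, 4, 5, 6, 7, 8, 9}


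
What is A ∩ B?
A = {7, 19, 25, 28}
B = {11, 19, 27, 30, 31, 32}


Set A = {7, 19, 25, 28}
Set B = {11, 19, 27, 30, 31, 32}
A ∩ B includes only elements in both sets.
Check each element of A against B:
7 ✗, 19 ✓, 25 ✗, 28 ✗
A ∩ B = {19}

{19}


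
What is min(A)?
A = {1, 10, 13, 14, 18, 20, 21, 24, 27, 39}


Set A = {1, 10, 13, 14, 18, 20, 21, 24, 27, 39}
Elements in ascending order: 1, 10, 13, 14, 18, 20, 21, 24, 27, 39
The smallest element is 1.

1


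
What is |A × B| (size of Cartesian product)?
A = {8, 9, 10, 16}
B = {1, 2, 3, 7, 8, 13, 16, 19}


Set A = {8, 9, 10, 16} has 4 elements.
Set B = {1, 2, 3, 7, 8, 13, 16, 19} has 8 elements.
|A × B| = |A| × |B| = 4 × 8 = 32

32


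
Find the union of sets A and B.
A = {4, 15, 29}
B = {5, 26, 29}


Set A = {4, 15, 29}
Set B = {5, 26, 29}
A ∪ B includes all elements in either set.
Elements from A: {4, 15, 29}
Elements from B not already included: {5, 26}
A ∪ B = {4, 5, 15, 26, 29}

{4, 5, 15, 26, 29}


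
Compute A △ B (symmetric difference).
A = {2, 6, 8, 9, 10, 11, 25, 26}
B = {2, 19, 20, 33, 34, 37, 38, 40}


Set A = {2, 6, 8, 9, 10, 11, 25, 26}
Set B = {2, 19, 20, 33, 34, 37, 38, 40}
A △ B = (A \ B) ∪ (B \ A)
Elements in A but not B: {6, 8, 9, 10, 11, 25, 26}
Elements in B but not A: {19, 20, 33, 34, 37, 38, 40}
A △ B = {6, 8, 9, 10, 11, 19, 20, 25, 26, 33, 34, 37, 38, 40}

{6, 8, 9, 10, 11, 19, 20, 25, 26, 33, 34, 37, 38, 40}


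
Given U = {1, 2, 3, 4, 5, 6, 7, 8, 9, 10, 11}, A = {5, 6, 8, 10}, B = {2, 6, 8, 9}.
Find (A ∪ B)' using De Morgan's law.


U = {1, 2, 3, 4, 5, 6, 7, 8, 9, 10, 11}
A = {5, 6, 8, 10}, B = {2, 6, 8, 9}
A ∪ B = {2, 5, 6, 8, 9, 10}
(A ∪ B)' = U \ (A ∪ B) = {1, 3, 4, 7, 11}
Verification via A' ∩ B': A' = {1, 2, 3, 4, 7, 9, 11}, B' = {1, 3, 4, 5, 7, 10, 11}
A' ∩ B' = {1, 3, 4, 7, 11} ✓

{1, 3, 4, 7, 11}


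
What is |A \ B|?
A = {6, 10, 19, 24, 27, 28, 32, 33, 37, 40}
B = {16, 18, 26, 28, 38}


Set A = {6, 10, 19, 24, 27, 28, 32, 33, 37, 40}
Set B = {16, 18, 26, 28, 38}
A \ B = {6, 10, 19, 24, 27, 32, 33, 37, 40}
|A \ B| = 9

9


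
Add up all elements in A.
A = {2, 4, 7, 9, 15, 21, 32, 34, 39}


Set A = {2, 4, 7, 9, 15, 21, 32, 34, 39}
Sum = 2 + 4 + 7 + 9 + 15 + 21 + 32 + 34 + 39 = 163

163


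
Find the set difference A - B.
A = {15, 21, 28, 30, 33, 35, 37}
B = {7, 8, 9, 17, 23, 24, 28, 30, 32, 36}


Set A = {15, 21, 28, 30, 33, 35, 37}
Set B = {7, 8, 9, 17, 23, 24, 28, 30, 32, 36}
A \ B includes elements in A that are not in B.
Check each element of A:
15 (not in B, keep), 21 (not in B, keep), 28 (in B, remove), 30 (in B, remove), 33 (not in B, keep), 35 (not in B, keep), 37 (not in B, keep)
A \ B = {15, 21, 33, 35, 37}

{15, 21, 33, 35, 37}


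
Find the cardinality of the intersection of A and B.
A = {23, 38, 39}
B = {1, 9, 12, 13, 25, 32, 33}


Set A = {23, 38, 39}
Set B = {1, 9, 12, 13, 25, 32, 33}
A ∩ B = {}
|A ∩ B| = 0

0


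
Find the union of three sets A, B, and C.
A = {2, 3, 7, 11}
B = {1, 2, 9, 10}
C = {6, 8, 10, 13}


Set A = {2, 3, 7, 11}
Set B = {1, 2, 9, 10}
Set C = {6, 8, 10, 13}
First, A ∪ B = {1, 2, 3, 7, 9, 10, 11}
Then, (A ∪ B) ∪ C = {1, 2, 3, 6, 7, 8, 9, 10, 11, 13}

{1, 2, 3, 6, 7, 8, 9, 10, 11, 13}


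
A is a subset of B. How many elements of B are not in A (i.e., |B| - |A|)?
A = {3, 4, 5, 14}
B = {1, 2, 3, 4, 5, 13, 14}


Set A = {3, 4, 5, 14}, |A| = 4
Set B = {1, 2, 3, 4, 5, 13, 14}, |B| = 7
Since A ⊆ B: B \ A = {1, 2, 13}
|B| - |A| = 7 - 4 = 3

3
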